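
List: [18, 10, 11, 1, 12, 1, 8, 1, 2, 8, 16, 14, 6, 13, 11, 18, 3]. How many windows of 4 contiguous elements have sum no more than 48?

[18, 10, 11, 1] → sum 40  ≤ 48 ✓
[10, 11, 1, 12] → sum 34  ≤ 48 ✓
[11, 1, 12, 1] → sum 25  ≤ 48 ✓
[1, 12, 1, 8] → sum 22  ≤ 48 ✓
[12, 1, 8, 1] → sum 22  ≤ 48 ✓
[1, 8, 1, 2] → sum 12  ≤ 48 ✓
[8, 1, 2, 8] → sum 19  ≤ 48 ✓
[1, 2, 8, 16] → sum 27  ≤ 48 ✓
[2, 8, 16, 14] → sum 40  ≤ 48 ✓
[8, 16, 14, 6] → sum 44  ≤ 48 ✓
[16, 14, 6, 13] → sum 49
[14, 6, 13, 11] → sum 44  ≤ 48 ✓
[6, 13, 11, 18] → sum 48  ≤ 48 ✓
[13, 11, 18, 3] → sum 45  ≤ 48 ✓
13 windows satisfy the condition.

13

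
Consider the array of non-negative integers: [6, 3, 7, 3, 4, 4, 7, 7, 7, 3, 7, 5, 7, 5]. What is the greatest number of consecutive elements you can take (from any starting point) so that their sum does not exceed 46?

[6] sum 6 len 1
[6, 3] sum 9 len 2
[6, 3, 7] sum 16 len 3
[6, 3, 7, 3] sum 19 len 4
[6, 3, 7, 3, 4] sum 23 len 5
[6, 3, 7, 3, 4, 4] sum 27 len 6
[6, 3, 7, 3, 4, 4, 7] sum 34 len 7
[6, 3, 7, 3, 4, 4, 7, 7] sum 41 len 8
[3, 7, 3, 4, 4, 7, 7, 7] sum 42 len 8
[3, 7, 3, 4, 4, 7, 7, 7, 3] sum 45 len 9
[3, 4, 4, 7, 7, 7, 3, 7] sum 42 len 8
[4, 4, 7, 7, 7, 3, 7, 5] sum 44 len 8
[7, 7, 7, 3, 7, 5, 7] sum 43 len 7
[7, 7, 3, 7, 5, 7, 5] sum 41 len 7
Longest length seen: 9.

9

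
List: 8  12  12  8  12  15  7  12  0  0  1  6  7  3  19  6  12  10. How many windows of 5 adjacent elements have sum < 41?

(8, 12, 12, 8, 12) → sum 52
(12, 12, 8, 12, 15) → sum 59
(12, 8, 12, 15, 7) → sum 54
(8, 12, 15, 7, 12) → sum 54
(12, 15, 7, 12, 0) → sum 46
(15, 7, 12, 0, 0) → sum 34  < 41 ✓
(7, 12, 0, 0, 1) → sum 20  < 41 ✓
(12, 0, 0, 1, 6) → sum 19  < 41 ✓
(0, 0, 1, 6, 7) → sum 14  < 41 ✓
(0, 1, 6, 7, 3) → sum 17  < 41 ✓
(1, 6, 7, 3, 19) → sum 36  < 41 ✓
(6, 7, 3, 19, 6) → sum 41
(7, 3, 19, 6, 12) → sum 47
(3, 19, 6, 12, 10) → sum 50
6 windows satisfy the condition.

6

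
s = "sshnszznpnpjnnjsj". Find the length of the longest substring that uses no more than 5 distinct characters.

14

[s] 1 distinct, len 1
[s, s] 1 distinct, len 2
[s, s, h] 2 distinct, len 3
[s, s, h, n] 3 distinct, len 4
[s, s, h, n, s] 3 distinct, len 5
[s, s, h, n, s, z] 4 distinct, len 6
[s, s, h, n, s, z, z] 4 distinct, len 7
[s, s, h, n, s, z, z, n] 4 distinct, len 8
[s, s, h, n, s, z, z, n, p] 5 distinct, len 9
[s, s, h, n, s, z, z, n, p, n] 5 distinct, len 10
[s, s, h, n, s, z, z, n, p, n, p] 5 distinct, len 11
[n, s, z, z, n, p, n, p, j] 5 distinct, len 9
[n, s, z, z, n, p, n, p, j, n] 5 distinct, len 10
[n, s, z, z, n, p, n, p, j, n, n] 5 distinct, len 11
[n, s, z, z, n, p, n, p, j, n, n, j] 5 distinct, len 12
[n, s, z, z, n, p, n, p, j, n, n, j, s] 5 distinct, len 13
[n, s, z, z, n, p, n, p, j, n, n, j, s, j] 5 distinct, len 14
Longest length with ≤5 distinct: 14.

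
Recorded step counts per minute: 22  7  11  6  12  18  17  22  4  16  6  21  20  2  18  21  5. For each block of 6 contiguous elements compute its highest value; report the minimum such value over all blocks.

18

[22, 7, 11, 6, 12, 18] → max 22
[7, 11, 6, 12, 18, 17] → max 18
[11, 6, 12, 18, 17, 22] → max 22
[6, 12, 18, 17, 22, 4] → max 22
[12, 18, 17, 22, 4, 16] → max 22
[18, 17, 22, 4, 16, 6] → max 22
[17, 22, 4, 16, 6, 21] → max 22
[22, 4, 16, 6, 21, 20] → max 22
[4, 16, 6, 21, 20, 2] → max 21
[16, 6, 21, 20, 2, 18] → max 21
[6, 21, 20, 2, 18, 21] → max 21
[21, 20, 2, 18, 21, 5] → max 21
Minimum of these is 18.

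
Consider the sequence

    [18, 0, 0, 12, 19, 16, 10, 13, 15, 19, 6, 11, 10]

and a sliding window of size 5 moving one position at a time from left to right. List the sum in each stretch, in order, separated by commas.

49, 47, 57, 70, 73, 73, 63, 64, 61

(18, 0, 0, 12, 19) → sum 49
(0, 0, 12, 19, 16) → sum 47
(0, 12, 19, 16, 10) → sum 57
(12, 19, 16, 10, 13) → sum 70
(19, 16, 10, 13, 15) → sum 73
(16, 10, 13, 15, 19) → sum 73
(10, 13, 15, 19, 6) → sum 63
(13, 15, 19, 6, 11) → sum 64
(15, 19, 6, 11, 10) → sum 61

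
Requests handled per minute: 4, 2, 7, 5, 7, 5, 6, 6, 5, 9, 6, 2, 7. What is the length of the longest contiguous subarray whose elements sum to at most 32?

6

add 4: [4] sum 4, len 1
add 2: [4, 2] sum 6, len 2
add 7: [4, 2, 7] sum 13, len 3
add 5: [4, 2, 7, 5] sum 18, len 4
add 7: [4, 2, 7, 5, 7] sum 25, len 5
add 5: [4, 2, 7, 5, 7, 5] sum 30, len 6
add 6: [2, 7, 5, 7, 5, 6] sum 32, len 6
add 6: [5, 7, 5, 6, 6] sum 29, len 5
add 5: [7, 5, 6, 6, 5] sum 29, len 5
add 9: [5, 6, 6, 5, 9] sum 31, len 5
add 6: [6, 6, 5, 9, 6] sum 32, len 5
add 2: [6, 5, 9, 6, 2] sum 28, len 5
add 7: [5, 9, 6, 2, 7] sum 29, len 5
Longest length seen: 6.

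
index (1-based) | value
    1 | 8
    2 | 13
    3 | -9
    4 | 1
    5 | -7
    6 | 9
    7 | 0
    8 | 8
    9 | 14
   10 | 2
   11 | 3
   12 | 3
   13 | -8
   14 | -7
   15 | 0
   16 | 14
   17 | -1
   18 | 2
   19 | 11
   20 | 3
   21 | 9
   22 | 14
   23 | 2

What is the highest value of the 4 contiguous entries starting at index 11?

Elements at indices 11..14: 3, 3, -8, -7
max(3, 3, -8, -7) = 3

3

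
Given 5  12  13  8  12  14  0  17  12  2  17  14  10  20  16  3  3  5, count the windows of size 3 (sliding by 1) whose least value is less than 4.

9

(5, 12, 13) → min 5
(12, 13, 8) → min 8
(13, 8, 12) → min 8
(8, 12, 14) → min 8
(12, 14, 0) → min 0  < 4 ✓
(14, 0, 17) → min 0  < 4 ✓
(0, 17, 12) → min 0  < 4 ✓
(17, 12, 2) → min 2  < 4 ✓
(12, 2, 17) → min 2  < 4 ✓
(2, 17, 14) → min 2  < 4 ✓
(17, 14, 10) → min 10
(14, 10, 20) → min 10
(10, 20, 16) → min 10
(20, 16, 3) → min 3  < 4 ✓
(16, 3, 3) → min 3  < 4 ✓
(3, 3, 5) → min 3  < 4 ✓
9 windows satisfy the condition.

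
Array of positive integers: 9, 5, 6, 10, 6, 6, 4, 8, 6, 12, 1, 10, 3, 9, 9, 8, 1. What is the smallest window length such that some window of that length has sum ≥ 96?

14

add 9: running sum 9 < 96
add 5: running sum 14 < 96
add 6: running sum 20 < 96
add 10: running sum 30 < 96
add 6: running sum 36 < 96
add 6: running sum 42 < 96
add 4: running sum 46 < 96
add 8: running sum 54 < 96
add 6: running sum 60 < 96
add 12: running sum 72 < 96
add 1: running sum 73 < 96
add 10: running sum 83 < 96
add 3: running sum 86 < 96
add 9: running sum 95 < 96
add 9: shortest ending here [9, 5, 6, 10, 6, 6, 4, 8, 6, 12, 1, 10, 3, 9, 9] sum 104, len 15
add 8: shortest ending here [6, 10, 6, 6, 4, 8, 6, 12, 1, 10, 3, 9, 9, 8] sum 98, len 14
add 1: shortest ending here [6, 10, 6, 6, 4, 8, 6, 12, 1, 10, 3, 9, 9, 8, 1] sum 99, len 15
Shortest qualifying length: 14.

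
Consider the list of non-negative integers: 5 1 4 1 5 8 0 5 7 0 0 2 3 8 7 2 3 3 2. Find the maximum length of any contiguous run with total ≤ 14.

→ 5: sum 5, len 1
→ 1: sum 6, len 2
→ 4: sum 10, len 3
→ 1: sum 11, len 4
→ 5 (dropped 5): sum 11, len 4
→ 8 (dropped 1, 4): sum 14, len 3
→ 0: sum 14, len 4
→ 5 (dropped 1, 5): sum 13, len 3
→ 7 (dropped 8): sum 12, len 3
→ 0: sum 12, len 4
→ 0: sum 12, len 5
→ 2: sum 14, len 6
→ 3 (dropped 0, 5): sum 12, len 5
→ 8 (dropped 7): sum 13, len 5
→ 7 (dropped 0, 0, 2, 3, 8): sum 7, len 1
→ 2: sum 9, len 2
→ 3: sum 12, len 3
→ 3 (dropped 7): sum 8, len 3
→ 2: sum 10, len 4
Longest length seen: 6.

6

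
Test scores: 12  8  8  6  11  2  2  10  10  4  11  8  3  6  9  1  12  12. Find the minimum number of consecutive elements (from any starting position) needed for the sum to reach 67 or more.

add 12: running sum 12 < 67
add 8: running sum 20 < 67
add 8: running sum 28 < 67
add 6: running sum 34 < 67
add 11: running sum 45 < 67
add 2: running sum 47 < 67
add 2: running sum 49 < 67
add 10: running sum 59 < 67
add 10: shortest ending here [12, 8, 8, 6, 11, 2, 2, 10, 10] sum 69, len 9
add 4: shortest ending here [12, 8, 8, 6, 11, 2, 2, 10, 10, 4] sum 73, len 10
add 11: shortest ending here [8, 8, 6, 11, 2, 2, 10, 10, 4, 11] sum 72, len 10
add 8: shortest ending here [8, 6, 11, 2, 2, 10, 10, 4, 11, 8] sum 72, len 10
add 3: shortest ending here [6, 11, 2, 2, 10, 10, 4, 11, 8, 3] sum 67, len 10
add 6: shortest ending here [11, 2, 2, 10, 10, 4, 11, 8, 3, 6] sum 67, len 10
add 9: shortest ending here [11, 2, 2, 10, 10, 4, 11, 8, 3, 6, 9] sum 76, len 11
add 1: shortest ending here [11, 2, 2, 10, 10, 4, 11, 8, 3, 6, 9, 1] sum 77, len 12
add 12: shortest ending here [10, 10, 4, 11, 8, 3, 6, 9, 1, 12] sum 74, len 10
add 12: shortest ending here [10, 4, 11, 8, 3, 6, 9, 1, 12, 12] sum 76, len 10
Shortest qualifying length: 9.

9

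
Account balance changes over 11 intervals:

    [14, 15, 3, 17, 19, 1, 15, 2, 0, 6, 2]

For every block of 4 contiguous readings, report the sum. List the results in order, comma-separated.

14 15 3 17 → sum 49
15 3 17 19 → sum 54
3 17 19 1 → sum 40
17 19 1 15 → sum 52
19 1 15 2 → sum 37
1 15 2 0 → sum 18
15 2 0 6 → sum 23
2 0 6 2 → sum 10

49, 54, 40, 52, 37, 18, 23, 10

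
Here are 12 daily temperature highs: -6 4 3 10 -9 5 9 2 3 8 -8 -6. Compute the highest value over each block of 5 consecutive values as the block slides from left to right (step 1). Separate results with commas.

10, 10, 10, 10, 9, 9, 9, 8

[-6, 4, 3, 10, -9] → max 10
[4, 3, 10, -9, 5] → max 10
[3, 10, -9, 5, 9] → max 10
[10, -9, 5, 9, 2] → max 10
[-9, 5, 9, 2, 3] → max 9
[5, 9, 2, 3, 8] → max 9
[9, 2, 3, 8, -8] → max 9
[2, 3, 8, -8, -6] → max 8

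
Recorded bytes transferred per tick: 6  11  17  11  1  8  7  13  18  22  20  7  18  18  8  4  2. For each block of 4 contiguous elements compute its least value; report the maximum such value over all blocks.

Each size-4 window and its min:
(6, 11, 17, 11) → min 6
(11, 17, 11, 1) → min 1
(17, 11, 1, 8) → min 1
(11, 1, 8, 7) → min 1
(1, 8, 7, 13) → min 1
(8, 7, 13, 18) → min 7
(7, 13, 18, 22) → min 7
(13, 18, 22, 20) → min 13
(18, 22, 20, 7) → min 7
(22, 20, 7, 18) → min 7
(20, 7, 18, 18) → min 7
(7, 18, 18, 8) → min 7
(18, 18, 8, 4) → min 4
(18, 8, 4, 2) → min 2
Maximum of these is 13.

13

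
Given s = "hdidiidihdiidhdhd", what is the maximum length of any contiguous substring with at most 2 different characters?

7

Extend right; when distinct count exceeds 2, shrink from the left:
add h: window [h] (1 distinct), len 1
add d: window [h, d] (2 distinct), len 2
add i: window [d, i] (2 distinct), len 2
add d: window [d, i, d] (2 distinct), len 3
add i: window [d, i, d, i] (2 distinct), len 4
add i: window [d, i, d, i, i] (2 distinct), len 5
add d: window [d, i, d, i, i, d] (2 distinct), len 6
add i: window [d, i, d, i, i, d, i] (2 distinct), len 7
add h: window [i, h] (2 distinct), len 2
add d: window [h, d] (2 distinct), len 2
add i: window [d, i] (2 distinct), len 2
add i: window [d, i, i] (2 distinct), len 3
add d: window [d, i, i, d] (2 distinct), len 4
add h: window [d, h] (2 distinct), len 2
add d: window [d, h, d] (2 distinct), len 3
add h: window [d, h, d, h] (2 distinct), len 4
add d: window [d, h, d, h, d] (2 distinct), len 5
Longest length with ≤2 distinct: 7.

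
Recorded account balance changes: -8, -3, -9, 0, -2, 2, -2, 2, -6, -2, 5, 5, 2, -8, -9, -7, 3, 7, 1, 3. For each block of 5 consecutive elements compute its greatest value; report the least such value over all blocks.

0

[-8, -3, -9, 0, -2] → max 0
[-3, -9, 0, -2, 2] → max 2
[-9, 0, -2, 2, -2] → max 2
[0, -2, 2, -2, 2] → max 2
[-2, 2, -2, 2, -6] → max 2
[2, -2, 2, -6, -2] → max 2
[-2, 2, -6, -2, 5] → max 5
[2, -6, -2, 5, 5] → max 5
[-6, -2, 5, 5, 2] → max 5
[-2, 5, 5, 2, -8] → max 5
[5, 5, 2, -8, -9] → max 5
[5, 2, -8, -9, -7] → max 5
[2, -8, -9, -7, 3] → max 3
[-8, -9, -7, 3, 7] → max 7
[-9, -7, 3, 7, 1] → max 7
[-7, 3, 7, 1, 3] → max 7
Least of these is 0.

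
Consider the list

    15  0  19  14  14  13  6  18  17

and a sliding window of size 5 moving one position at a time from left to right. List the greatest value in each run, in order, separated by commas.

19, 19, 19, 18, 18

Sliding a size-5 window across the 9 values:
(15, 0, 19, 14, 14) → max 19
(0, 19, 14, 14, 13) → max 19
(19, 14, 14, 13, 6) → max 19
(14, 14, 13, 6, 18) → max 18
(14, 13, 6, 18, 17) → max 18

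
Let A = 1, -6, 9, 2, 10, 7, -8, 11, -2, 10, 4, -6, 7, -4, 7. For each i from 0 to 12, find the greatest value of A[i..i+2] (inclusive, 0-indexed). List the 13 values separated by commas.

(1, -6, 9) → max 9
(-6, 9, 2) → max 9
(9, 2, 10) → max 10
(2, 10, 7) → max 10
(10, 7, -8) → max 10
(7, -8, 11) → max 11
(-8, 11, -2) → max 11
(11, -2, 10) → max 11
(-2, 10, 4) → max 10
(10, 4, -6) → max 10
(4, -6, 7) → max 7
(-6, 7, -4) → max 7
(7, -4, 7) → max 7

9, 9, 10, 10, 10, 11, 11, 11, 10, 10, 7, 7, 7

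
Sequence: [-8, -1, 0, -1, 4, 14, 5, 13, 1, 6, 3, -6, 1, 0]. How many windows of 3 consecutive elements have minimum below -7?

1

-8 -1 0 → min -8  < -7 ✓
-1 0 -1 → min -1
0 -1 4 → min -1
-1 4 14 → min -1
4 14 5 → min 4
14 5 13 → min 5
5 13 1 → min 1
13 1 6 → min 1
1 6 3 → min 1
6 3 -6 → min -6
3 -6 1 → min -6
-6 1 0 → min -6
1 window satisfy the condition.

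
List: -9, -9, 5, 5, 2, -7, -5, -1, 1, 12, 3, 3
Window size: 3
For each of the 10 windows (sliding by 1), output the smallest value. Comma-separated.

-9, -9, 2, -7, -7, -7, -5, -1, 1, 3

Sliding a size-3 window across the 12 values:
-9 -9 5 → min -9
-9 5 5 → min -9
5 5 2 → min 2
5 2 -7 → min -7
2 -7 -5 → min -7
-7 -5 -1 → min -7
-5 -1 1 → min -5
-1 1 12 → min -1
1 12 3 → min 1
12 3 3 → min 3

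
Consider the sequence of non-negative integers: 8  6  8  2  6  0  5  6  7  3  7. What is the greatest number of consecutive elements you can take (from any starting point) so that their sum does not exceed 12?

3

Extend to the right; shrink from the left whenever the sum exceeds 12:
[8] sum 8 len 1
[6] sum 6 len 1
[8] sum 8 len 1
[8, 2] sum 10 len 2
[2, 6] sum 8 len 2
[2, 6, 0] sum 8 len 3
[6, 0, 5] sum 11 len 3
[0, 5, 6] sum 11 len 3
[7] sum 7 len 1
[7, 3] sum 10 len 2
[3, 7] sum 10 len 2
Longest length seen: 3.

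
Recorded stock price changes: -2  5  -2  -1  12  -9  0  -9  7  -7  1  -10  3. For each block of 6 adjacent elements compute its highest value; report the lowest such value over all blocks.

7

(-2, 5, -2, -1, 12, -9) → max 12
(5, -2, -1, 12, -9, 0) → max 12
(-2, -1, 12, -9, 0, -9) → max 12
(-1, 12, -9, 0, -9, 7) → max 12
(12, -9, 0, -9, 7, -7) → max 12
(-9, 0, -9, 7, -7, 1) → max 7
(0, -9, 7, -7, 1, -10) → max 7
(-9, 7, -7, 1, -10, 3) → max 7
Lowest of these is 7.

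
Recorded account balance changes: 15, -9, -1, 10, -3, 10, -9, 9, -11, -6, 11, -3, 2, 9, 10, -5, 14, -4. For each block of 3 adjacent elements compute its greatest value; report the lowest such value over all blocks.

15 -9 -1 → max 15
-9 -1 10 → max 10
-1 10 -3 → max 10
10 -3 10 → max 10
-3 10 -9 → max 10
10 -9 9 → max 10
-9 9 -11 → max 9
9 -11 -6 → max 9
-11 -6 11 → max 11
-6 11 -3 → max 11
11 -3 2 → max 11
-3 2 9 → max 9
2 9 10 → max 10
9 10 -5 → max 10
10 -5 14 → max 14
-5 14 -4 → max 14
Lowest of these is 9.

9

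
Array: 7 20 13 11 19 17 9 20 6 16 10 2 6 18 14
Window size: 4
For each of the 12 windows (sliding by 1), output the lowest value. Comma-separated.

7 20 13 11 → min 7
20 13 11 19 → min 11
13 11 19 17 → min 11
11 19 17 9 → min 9
19 17 9 20 → min 9
17 9 20 6 → min 6
9 20 6 16 → min 6
20 6 16 10 → min 6
6 16 10 2 → min 2
16 10 2 6 → min 2
10 2 6 18 → min 2
2 6 18 14 → min 2

7, 11, 11, 9, 9, 6, 6, 6, 2, 2, 2, 2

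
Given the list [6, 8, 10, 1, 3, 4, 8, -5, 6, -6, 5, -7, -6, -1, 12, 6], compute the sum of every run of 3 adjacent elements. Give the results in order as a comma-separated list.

24, 19, 14, 8, 15, 7, 9, -5, 5, -8, -8, -14, 5, 17

6 8 10 → sum 24
8 10 1 → sum 19
10 1 3 → sum 14
1 3 4 → sum 8
3 4 8 → sum 15
4 8 -5 → sum 7
8 -5 6 → sum 9
-5 6 -6 → sum -5
6 -6 5 → sum 5
-6 5 -7 → sum -8
5 -7 -6 → sum -8
-7 -6 -1 → sum -14
-6 -1 12 → sum 5
-1 12 6 → sum 17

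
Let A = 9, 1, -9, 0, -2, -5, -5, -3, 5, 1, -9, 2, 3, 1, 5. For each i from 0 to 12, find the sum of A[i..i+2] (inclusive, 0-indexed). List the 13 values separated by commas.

1, -8, -11, -7, -12, -13, -3, 3, -3, -6, -4, 6, 9

(9, 1, -9) → sum 1
(1, -9, 0) → sum -8
(-9, 0, -2) → sum -11
(0, -2, -5) → sum -7
(-2, -5, -5) → sum -12
(-5, -5, -3) → sum -13
(-5, -3, 5) → sum -3
(-3, 5, 1) → sum 3
(5, 1, -9) → sum -3
(1, -9, 2) → sum -6
(-9, 2, 3) → sum -4
(2, 3, 1) → sum 6
(3, 1, 5) → sum 9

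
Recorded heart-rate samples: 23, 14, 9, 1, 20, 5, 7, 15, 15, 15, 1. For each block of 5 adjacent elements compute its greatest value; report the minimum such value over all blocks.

15

Window maxs for each of the 7 positions:
[23, 14, 9, 1, 20] → max 23
[14, 9, 1, 20, 5] → max 20
[9, 1, 20, 5, 7] → max 20
[1, 20, 5, 7, 15] → max 20
[20, 5, 7, 15, 15] → max 20
[5, 7, 15, 15, 15] → max 15
[7, 15, 15, 15, 1] → max 15
Minimum of these is 15.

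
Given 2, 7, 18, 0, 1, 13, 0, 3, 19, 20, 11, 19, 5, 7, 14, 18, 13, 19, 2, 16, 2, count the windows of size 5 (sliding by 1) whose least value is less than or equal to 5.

(2, 7, 18, 0, 1) → min 0  ≤ 5 ✓
(7, 18, 0, 1, 13) → min 0  ≤ 5 ✓
(18, 0, 1, 13, 0) → min 0  ≤ 5 ✓
(0, 1, 13, 0, 3) → min 0  ≤ 5 ✓
(1, 13, 0, 3, 19) → min 0  ≤ 5 ✓
(13, 0, 3, 19, 20) → min 0  ≤ 5 ✓
(0, 3, 19, 20, 11) → min 0  ≤ 5 ✓
(3, 19, 20, 11, 19) → min 3  ≤ 5 ✓
(19, 20, 11, 19, 5) → min 5  ≤ 5 ✓
(20, 11, 19, 5, 7) → min 5  ≤ 5 ✓
(11, 19, 5, 7, 14) → min 5  ≤ 5 ✓
(19, 5, 7, 14, 18) → min 5  ≤ 5 ✓
(5, 7, 14, 18, 13) → min 5  ≤ 5 ✓
(7, 14, 18, 13, 19) → min 7
(14, 18, 13, 19, 2) → min 2  ≤ 5 ✓
(18, 13, 19, 2, 16) → min 2  ≤ 5 ✓
(13, 19, 2, 16, 2) → min 2  ≤ 5 ✓
16 windows satisfy the condition.

16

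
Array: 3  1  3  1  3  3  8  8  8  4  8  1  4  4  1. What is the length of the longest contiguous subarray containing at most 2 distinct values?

add 3: window [3] (1 distinct), len 1
add 1: window [3, 1] (2 distinct), len 2
add 3: window [3, 1, 3] (2 distinct), len 3
add 1: window [3, 1, 3, 1] (2 distinct), len 4
add 3: window [3, 1, 3, 1, 3] (2 distinct), len 5
add 3: window [3, 1, 3, 1, 3, 3] (2 distinct), len 6
add 8: window [3, 3, 8] (2 distinct), len 3
add 8: window [3, 3, 8, 8] (2 distinct), len 4
add 8: window [3, 3, 8, 8, 8] (2 distinct), len 5
add 4: window [8, 8, 8, 4] (2 distinct), len 4
add 8: window [8, 8, 8, 4, 8] (2 distinct), len 5
add 1: window [8, 1] (2 distinct), len 2
add 4: window [1, 4] (2 distinct), len 2
add 4: window [1, 4, 4] (2 distinct), len 3
add 1: window [1, 4, 4, 1] (2 distinct), len 4
Longest length with ≤2 distinct: 6.

6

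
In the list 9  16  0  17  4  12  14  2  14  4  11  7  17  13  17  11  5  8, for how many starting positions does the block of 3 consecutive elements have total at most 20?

(9, 16, 0) → sum 25
(16, 0, 17) → sum 33
(0, 17, 4) → sum 21
(17, 4, 12) → sum 33
(4, 12, 14) → sum 30
(12, 14, 2) → sum 28
(14, 2, 14) → sum 30
(2, 14, 4) → sum 20  ≤ 20 ✓
(14, 4, 11) → sum 29
(4, 11, 7) → sum 22
(11, 7, 17) → sum 35
(7, 17, 13) → sum 37
(17, 13, 17) → sum 47
(13, 17, 11) → sum 41
(17, 11, 5) → sum 33
(11, 5, 8) → sum 24
1 window satisfy the condition.

1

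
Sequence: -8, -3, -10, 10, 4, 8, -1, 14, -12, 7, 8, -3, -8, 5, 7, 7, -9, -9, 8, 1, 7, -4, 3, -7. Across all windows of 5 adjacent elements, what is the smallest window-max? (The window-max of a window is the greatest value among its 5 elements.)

7

Window maxs for each of the 20 positions:
(-8, -3, -10, 10, 4) → max 10
(-3, -10, 10, 4, 8) → max 10
(-10, 10, 4, 8, -1) → max 10
(10, 4, 8, -1, 14) → max 14
(4, 8, -1, 14, -12) → max 14
(8, -1, 14, -12, 7) → max 14
(-1, 14, -12, 7, 8) → max 14
(14, -12, 7, 8, -3) → max 14
(-12, 7, 8, -3, -8) → max 8
(7, 8, -3, -8, 5) → max 8
(8, -3, -8, 5, 7) → max 8
(-3, -8, 5, 7, 7) → max 7
(-8, 5, 7, 7, -9) → max 7
(5, 7, 7, -9, -9) → max 7
(7, 7, -9, -9, 8) → max 8
(7, -9, -9, 8, 1) → max 8
(-9, -9, 8, 1, 7) → max 8
(-9, 8, 1, 7, -4) → max 8
(8, 1, 7, -4, 3) → max 8
(1, 7, -4, 3, -7) → max 7
Smallest of these is 7.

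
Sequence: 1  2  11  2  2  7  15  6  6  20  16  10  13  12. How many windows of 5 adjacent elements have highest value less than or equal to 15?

5

(1, 2, 11, 2, 2) → max 11  ≤ 15 ✓
(2, 11, 2, 2, 7) → max 11  ≤ 15 ✓
(11, 2, 2, 7, 15) → max 15  ≤ 15 ✓
(2, 2, 7, 15, 6) → max 15  ≤ 15 ✓
(2, 7, 15, 6, 6) → max 15  ≤ 15 ✓
(7, 15, 6, 6, 20) → max 20
(15, 6, 6, 20, 16) → max 20
(6, 6, 20, 16, 10) → max 20
(6, 20, 16, 10, 13) → max 20
(20, 16, 10, 13, 12) → max 20
5 windows satisfy the condition.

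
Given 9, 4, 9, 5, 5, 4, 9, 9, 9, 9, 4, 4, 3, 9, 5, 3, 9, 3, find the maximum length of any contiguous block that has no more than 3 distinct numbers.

[9] 1 distinct, len 1
[9, 4] 2 distinct, len 2
[9, 4, 9] 2 distinct, len 3
[9, 4, 9, 5] 3 distinct, len 4
[9, 4, 9, 5, 5] 3 distinct, len 5
[9, 4, 9, 5, 5, 4] 3 distinct, len 6
[9, 4, 9, 5, 5, 4, 9] 3 distinct, len 7
[9, 4, 9, 5, 5, 4, 9, 9] 3 distinct, len 8
[9, 4, 9, 5, 5, 4, 9, 9, 9] 3 distinct, len 9
[9, 4, 9, 5, 5, 4, 9, 9, 9, 9] 3 distinct, len 10
[9, 4, 9, 5, 5, 4, 9, 9, 9, 9, 4] 3 distinct, len 11
[9, 4, 9, 5, 5, 4, 9, 9, 9, 9, 4, 4] 3 distinct, len 12
[4, 9, 9, 9, 9, 4, 4, 3] 3 distinct, len 8
[4, 9, 9, 9, 9, 4, 4, 3, 9] 3 distinct, len 9
[3, 9, 5] 3 distinct, len 3
[3, 9, 5, 3] 3 distinct, len 4
[3, 9, 5, 3, 9] 3 distinct, len 5
[3, 9, 5, 3, 9, 3] 3 distinct, len 6
Longest length with ≤3 distinct: 12.

12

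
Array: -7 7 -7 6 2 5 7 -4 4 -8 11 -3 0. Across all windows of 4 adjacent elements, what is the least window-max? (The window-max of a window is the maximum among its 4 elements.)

[-7, 7, -7, 6] → max 7
[7, -7, 6, 2] → max 7
[-7, 6, 2, 5] → max 6
[6, 2, 5, 7] → max 7
[2, 5, 7, -4] → max 7
[5, 7, -4, 4] → max 7
[7, -4, 4, -8] → max 7
[-4, 4, -8, 11] → max 11
[4, -8, 11, -3] → max 11
[-8, 11, -3, 0] → max 11
Least of these is 6.

6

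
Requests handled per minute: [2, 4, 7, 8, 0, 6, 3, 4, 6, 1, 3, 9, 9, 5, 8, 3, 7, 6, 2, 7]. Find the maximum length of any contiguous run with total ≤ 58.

12

[2] sum 2 len 1
[2, 4] sum 6 len 2
[2, 4, 7] sum 13 len 3
[2, 4, 7, 8] sum 21 len 4
[2, 4, 7, 8, 0] sum 21 len 5
[2, 4, 7, 8, 0, 6] sum 27 len 6
[2, 4, 7, 8, 0, 6, 3] sum 30 len 7
[2, 4, 7, 8, 0, 6, 3, 4] sum 34 len 8
[2, 4, 7, 8, 0, 6, 3, 4, 6] sum 40 len 9
[2, 4, 7, 8, 0, 6, 3, 4, 6, 1] sum 41 len 10
[2, 4, 7, 8, 0, 6, 3, 4, 6, 1, 3] sum 44 len 11
[2, 4, 7, 8, 0, 6, 3, 4, 6, 1, 3, 9] sum 53 len 12
[7, 8, 0, 6, 3, 4, 6, 1, 3, 9, 9] sum 56 len 11
[8, 0, 6, 3, 4, 6, 1, 3, 9, 9, 5] sum 54 len 11
[0, 6, 3, 4, 6, 1, 3, 9, 9, 5, 8] sum 54 len 11
[0, 6, 3, 4, 6, 1, 3, 9, 9, 5, 8, 3] sum 57 len 12
[3, 4, 6, 1, 3, 9, 9, 5, 8, 3, 7] sum 58 len 11
[6, 1, 3, 9, 9, 5, 8, 3, 7, 6] sum 57 len 10
[1, 3, 9, 9, 5, 8, 3, 7, 6, 2] sum 53 len 10
[9, 9, 5, 8, 3, 7, 6, 2, 7] sum 56 len 9
Longest length seen: 12.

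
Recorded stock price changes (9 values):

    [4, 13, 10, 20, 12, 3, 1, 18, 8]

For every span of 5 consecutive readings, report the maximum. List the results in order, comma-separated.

20, 20, 20, 20, 18

Sliding a size-5 window across the 9 values:
4 13 10 20 12 → max 20
13 10 20 12 3 → max 20
10 20 12 3 1 → max 20
20 12 3 1 18 → max 20
12 3 1 18 8 → max 18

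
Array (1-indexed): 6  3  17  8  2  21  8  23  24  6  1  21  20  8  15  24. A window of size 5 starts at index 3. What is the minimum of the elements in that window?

Elements at indices 3..7: 17, 8, 2, 21, 8
min(17, 8, 2, 21, 8) = 2

2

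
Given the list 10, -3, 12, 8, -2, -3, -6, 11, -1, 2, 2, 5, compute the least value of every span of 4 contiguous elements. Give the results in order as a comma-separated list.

Sliding a size-4 window across the 12 values:
[10, -3, 12, 8] → min -3
[-3, 12, 8, -2] → min -3
[12, 8, -2, -3] → min -3
[8, -2, -3, -6] → min -6
[-2, -3, -6, 11] → min -6
[-3, -6, 11, -1] → min -6
[-6, 11, -1, 2] → min -6
[11, -1, 2, 2] → min -1
[-1, 2, 2, 5] → min -1

-3, -3, -3, -6, -6, -6, -6, -1, -1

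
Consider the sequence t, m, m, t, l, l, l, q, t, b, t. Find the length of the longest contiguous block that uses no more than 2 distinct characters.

add t: window [t] (1 distinct), len 1
add m: window [t, m] (2 distinct), len 2
add m: window [t, m, m] (2 distinct), len 3
add t: window [t, m, m, t] (2 distinct), len 4
add l: window [t, l] (2 distinct), len 2
add l: window [t, l, l] (2 distinct), len 3
add l: window [t, l, l, l] (2 distinct), len 4
add q: window [l, l, l, q] (2 distinct), len 4
add t: window [q, t] (2 distinct), len 2
add b: window [t, b] (2 distinct), len 2
add t: window [t, b, t] (2 distinct), len 3
Longest length with ≤2 distinct: 4.

4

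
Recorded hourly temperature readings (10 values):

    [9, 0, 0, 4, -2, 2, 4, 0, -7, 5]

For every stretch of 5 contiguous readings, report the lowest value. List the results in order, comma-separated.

Sliding a size-5 window across the 10 values:
(9, 0, 0, 4, -2) → min -2
(0, 0, 4, -2, 2) → min -2
(0, 4, -2, 2, 4) → min -2
(4, -2, 2, 4, 0) → min -2
(-2, 2, 4, 0, -7) → min -7
(2, 4, 0, -7, 5) → min -7

-2, -2, -2, -2, -7, -7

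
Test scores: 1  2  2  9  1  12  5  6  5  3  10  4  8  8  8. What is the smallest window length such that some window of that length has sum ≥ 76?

add 1: running sum 1 < 76
add 2: running sum 3 < 76
add 2: running sum 5 < 76
add 9: running sum 14 < 76
add 1: running sum 15 < 76
add 12: running sum 27 < 76
add 5: running sum 32 < 76
add 6: running sum 38 < 76
add 5: running sum 43 < 76
add 3: running sum 46 < 76
add 10: running sum 56 < 76
add 4: running sum 60 < 76
add 8: running sum 68 < 76
add 8: shortest ending here [1, 2, 2, 9, 1, 12, 5, 6, 5, 3, 10, 4, 8, 8] sum 76, len 14
add 8: shortest ending here [9, 1, 12, 5, 6, 5, 3, 10, 4, 8, 8, 8] sum 79, len 12
Shortest qualifying length: 12.

12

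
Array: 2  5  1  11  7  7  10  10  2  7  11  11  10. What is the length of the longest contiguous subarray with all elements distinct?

add 2: [2] len 1
add 5: [2, 5] len 2
add 1: [2, 5, 1] len 3
add 11: [2, 5, 1, 11] len 4
add 7: [2, 5, 1, 11, 7] len 5
add 7 (repeat 7, move left end past it): [7] len 1
add 10: [7, 10] len 2
add 10 (repeat 10, move left end past it): [10] len 1
add 2: [10, 2] len 2
add 7: [10, 2, 7] len 3
add 11: [10, 2, 7, 11] len 4
add 11 (repeat 11, move left end past it): [11] len 1
add 10: [11, 10] len 2
Longest all-distinct length: 5.

5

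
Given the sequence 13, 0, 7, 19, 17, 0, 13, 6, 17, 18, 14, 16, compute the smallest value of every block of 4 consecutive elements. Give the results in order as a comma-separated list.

Sliding a size-4 window across the 12 values:
(13, 0, 7, 19) → min 0
(0, 7, 19, 17) → min 0
(7, 19, 17, 0) → min 0
(19, 17, 0, 13) → min 0
(17, 0, 13, 6) → min 0
(0, 13, 6, 17) → min 0
(13, 6, 17, 18) → min 6
(6, 17, 18, 14) → min 6
(17, 18, 14, 16) → min 14

0, 0, 0, 0, 0, 0, 6, 6, 14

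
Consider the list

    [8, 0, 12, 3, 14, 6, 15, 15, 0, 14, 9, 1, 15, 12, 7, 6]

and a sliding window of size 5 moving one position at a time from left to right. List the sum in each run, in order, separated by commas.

37, 35, 50, 53, 50, 50, 53, 39, 39, 51, 44, 41

(8, 0, 12, 3, 14) → sum 37
(0, 12, 3, 14, 6) → sum 35
(12, 3, 14, 6, 15) → sum 50
(3, 14, 6, 15, 15) → sum 53
(14, 6, 15, 15, 0) → sum 50
(6, 15, 15, 0, 14) → sum 50
(15, 15, 0, 14, 9) → sum 53
(15, 0, 14, 9, 1) → sum 39
(0, 14, 9, 1, 15) → sum 39
(14, 9, 1, 15, 12) → sum 51
(9, 1, 15, 12, 7) → sum 44
(1, 15, 12, 7, 6) → sum 41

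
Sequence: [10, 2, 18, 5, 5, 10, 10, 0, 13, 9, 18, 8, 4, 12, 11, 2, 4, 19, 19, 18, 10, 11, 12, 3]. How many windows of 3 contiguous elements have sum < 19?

(10, 2, 18) → sum 30
(2, 18, 5) → sum 25
(18, 5, 5) → sum 28
(5, 5, 10) → sum 20
(5, 10, 10) → sum 25
(10, 10, 0) → sum 20
(10, 0, 13) → sum 23
(0, 13, 9) → sum 22
(13, 9, 18) → sum 40
(9, 18, 8) → sum 35
(18, 8, 4) → sum 30
(8, 4, 12) → sum 24
(4, 12, 11) → sum 27
(12, 11, 2) → sum 25
(11, 2, 4) → sum 17  < 19 ✓
(2, 4, 19) → sum 25
(4, 19, 19) → sum 42
(19, 19, 18) → sum 56
(19, 18, 10) → sum 47
(18, 10, 11) → sum 39
(10, 11, 12) → sum 33
(11, 12, 3) → sum 26
1 window satisfy the condition.

1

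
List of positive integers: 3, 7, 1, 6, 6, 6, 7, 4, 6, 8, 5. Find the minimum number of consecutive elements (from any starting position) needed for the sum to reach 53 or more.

10

add 3: running sum 3 < 53
add 7: running sum 10 < 53
add 1: running sum 11 < 53
add 6: running sum 17 < 53
add 6: running sum 23 < 53
add 6: running sum 29 < 53
add 7: running sum 36 < 53
add 4: running sum 40 < 53
add 6: running sum 46 < 53
add 8: shortest ending here [3, 7, 1, 6, 6, 6, 7, 4, 6, 8] sum 54, len 10
add 5: shortest ending here [7, 1, 6, 6, 6, 7, 4, 6, 8, 5] sum 56, len 10
Shortest qualifying length: 10.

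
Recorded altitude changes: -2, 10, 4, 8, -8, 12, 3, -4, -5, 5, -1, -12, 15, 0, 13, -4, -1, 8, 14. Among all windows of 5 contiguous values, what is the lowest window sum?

-17

[-2, 10, 4, 8, -8] → sum 12
[10, 4, 8, -8, 12] → sum 26
[4, 8, -8, 12, 3] → sum 19
[8, -8, 12, 3, -4] → sum 11
[-8, 12, 3, -4, -5] → sum -2
[12, 3, -4, -5, 5] → sum 11
[3, -4, -5, 5, -1] → sum -2
[-4, -5, 5, -1, -12] → sum -17
[-5, 5, -1, -12, 15] → sum 2
[5, -1, -12, 15, 0] → sum 7
[-1, -12, 15, 0, 13] → sum 15
[-12, 15, 0, 13, -4] → sum 12
[15, 0, 13, -4, -1] → sum 23
[0, 13, -4, -1, 8] → sum 16
[13, -4, -1, 8, 14] → sum 30
Lowest of these is -17.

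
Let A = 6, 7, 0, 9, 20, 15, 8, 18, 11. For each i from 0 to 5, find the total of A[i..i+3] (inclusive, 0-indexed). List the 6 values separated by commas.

6 7 0 9 → sum 22
7 0 9 20 → sum 36
0 9 20 15 → sum 44
9 20 15 8 → sum 52
20 15 8 18 → sum 61
15 8 18 11 → sum 52

22, 36, 44, 52, 61, 52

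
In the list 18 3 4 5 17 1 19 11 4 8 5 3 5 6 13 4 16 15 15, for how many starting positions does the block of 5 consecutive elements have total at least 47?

6

[18, 3, 4, 5, 17] → sum 47  ≥ 47 ✓
[3, 4, 5, 17, 1] → sum 30
[4, 5, 17, 1, 19] → sum 46
[5, 17, 1, 19, 11] → sum 53  ≥ 47 ✓
[17, 1, 19, 11, 4] → sum 52  ≥ 47 ✓
[1, 19, 11, 4, 8] → sum 43
[19, 11, 4, 8, 5] → sum 47  ≥ 47 ✓
[11, 4, 8, 5, 3] → sum 31
[4, 8, 5, 3, 5] → sum 25
[8, 5, 3, 5, 6] → sum 27
[5, 3, 5, 6, 13] → sum 32
[3, 5, 6, 13, 4] → sum 31
[5, 6, 13, 4, 16] → sum 44
[6, 13, 4, 16, 15] → sum 54  ≥ 47 ✓
[13, 4, 16, 15, 15] → sum 63  ≥ 47 ✓
6 windows satisfy the condition.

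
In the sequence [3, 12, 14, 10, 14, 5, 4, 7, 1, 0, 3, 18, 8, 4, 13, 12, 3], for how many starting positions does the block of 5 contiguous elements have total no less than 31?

(3, 12, 14, 10, 14) → sum 53  ≥ 31 ✓
(12, 14, 10, 14, 5) → sum 55  ≥ 31 ✓
(14, 10, 14, 5, 4) → sum 47  ≥ 31 ✓
(10, 14, 5, 4, 7) → sum 40  ≥ 31 ✓
(14, 5, 4, 7, 1) → sum 31  ≥ 31 ✓
(5, 4, 7, 1, 0) → sum 17
(4, 7, 1, 0, 3) → sum 15
(7, 1, 0, 3, 18) → sum 29
(1, 0, 3, 18, 8) → sum 30
(0, 3, 18, 8, 4) → sum 33  ≥ 31 ✓
(3, 18, 8, 4, 13) → sum 46  ≥ 31 ✓
(18, 8, 4, 13, 12) → sum 55  ≥ 31 ✓
(8, 4, 13, 12, 3) → sum 40  ≥ 31 ✓
9 windows satisfy the condition.

9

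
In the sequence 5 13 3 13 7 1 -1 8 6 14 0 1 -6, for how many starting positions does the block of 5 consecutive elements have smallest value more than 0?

2

[5, 13, 3, 13, 7] → min 3  > 0 ✓
[13, 3, 13, 7, 1] → min 1  > 0 ✓
[3, 13, 7, 1, -1] → min -1
[13, 7, 1, -1, 8] → min -1
[7, 1, -1, 8, 6] → min -1
[1, -1, 8, 6, 14] → min -1
[-1, 8, 6, 14, 0] → min -1
[8, 6, 14, 0, 1] → min 0
[6, 14, 0, 1, -6] → min -6
2 windows satisfy the condition.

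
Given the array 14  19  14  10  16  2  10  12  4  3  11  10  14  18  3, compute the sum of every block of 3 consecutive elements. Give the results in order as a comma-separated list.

[14, 19, 14] → sum 47
[19, 14, 10] → sum 43
[14, 10, 16] → sum 40
[10, 16, 2] → sum 28
[16, 2, 10] → sum 28
[2, 10, 12] → sum 24
[10, 12, 4] → sum 26
[12, 4, 3] → sum 19
[4, 3, 11] → sum 18
[3, 11, 10] → sum 24
[11, 10, 14] → sum 35
[10, 14, 18] → sum 42
[14, 18, 3] → sum 35

47, 43, 40, 28, 28, 24, 26, 19, 18, 24, 35, 42, 35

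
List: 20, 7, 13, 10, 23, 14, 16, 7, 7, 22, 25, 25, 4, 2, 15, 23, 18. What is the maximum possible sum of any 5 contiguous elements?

86

[20, 7, 13, 10, 23] → sum 73
[7, 13, 10, 23, 14] → sum 67
[13, 10, 23, 14, 16] → sum 76
[10, 23, 14, 16, 7] → sum 70
[23, 14, 16, 7, 7] → sum 67
[14, 16, 7, 7, 22] → sum 66
[16, 7, 7, 22, 25] → sum 77
[7, 7, 22, 25, 25] → sum 86
[7, 22, 25, 25, 4] → sum 83
[22, 25, 25, 4, 2] → sum 78
[25, 25, 4, 2, 15] → sum 71
[25, 4, 2, 15, 23] → sum 69
[4, 2, 15, 23, 18] → sum 62
Maximum of these is 86.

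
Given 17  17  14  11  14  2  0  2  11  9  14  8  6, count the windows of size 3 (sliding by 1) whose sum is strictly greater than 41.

2

(17, 17, 14) → sum 48  > 41 ✓
(17, 14, 11) → sum 42  > 41 ✓
(14, 11, 14) → sum 39
(11, 14, 2) → sum 27
(14, 2, 0) → sum 16
(2, 0, 2) → sum 4
(0, 2, 11) → sum 13
(2, 11, 9) → sum 22
(11, 9, 14) → sum 34
(9, 14, 8) → sum 31
(14, 8, 6) → sum 28
2 windows satisfy the condition.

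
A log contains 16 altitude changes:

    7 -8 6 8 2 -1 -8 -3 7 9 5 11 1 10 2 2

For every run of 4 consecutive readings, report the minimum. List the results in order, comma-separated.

(7, -8, 6, 8) → min -8
(-8, 6, 8, 2) → min -8
(6, 8, 2, -1) → min -1
(8, 2, -1, -8) → min -8
(2, -1, -8, -3) → min -8
(-1, -8, -3, 7) → min -8
(-8, -3, 7, 9) → min -8
(-3, 7, 9, 5) → min -3
(7, 9, 5, 11) → min 5
(9, 5, 11, 1) → min 1
(5, 11, 1, 10) → min 1
(11, 1, 10, 2) → min 1
(1, 10, 2, 2) → min 1

-8, -8, -1, -8, -8, -8, -8, -3, 5, 1, 1, 1, 1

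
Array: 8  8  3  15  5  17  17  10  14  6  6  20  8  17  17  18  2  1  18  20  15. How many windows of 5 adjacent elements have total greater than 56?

(8, 8, 3, 15, 5) → sum 39
(8, 3, 15, 5, 17) → sum 48
(3, 15, 5, 17, 17) → sum 57  > 56 ✓
(15, 5, 17, 17, 10) → sum 64  > 56 ✓
(5, 17, 17, 10, 14) → sum 63  > 56 ✓
(17, 17, 10, 14, 6) → sum 64  > 56 ✓
(17, 10, 14, 6, 6) → sum 53
(10, 14, 6, 6, 20) → sum 56
(14, 6, 6, 20, 8) → sum 54
(6, 6, 20, 8, 17) → sum 57  > 56 ✓
(6, 20, 8, 17, 17) → sum 68  > 56 ✓
(20, 8, 17, 17, 18) → sum 80  > 56 ✓
(8, 17, 17, 18, 2) → sum 62  > 56 ✓
(17, 17, 18, 2, 1) → sum 55
(17, 18, 2, 1, 18) → sum 56
(18, 2, 1, 18, 20) → sum 59  > 56 ✓
(2, 1, 18, 20, 15) → sum 56
9 windows satisfy the condition.

9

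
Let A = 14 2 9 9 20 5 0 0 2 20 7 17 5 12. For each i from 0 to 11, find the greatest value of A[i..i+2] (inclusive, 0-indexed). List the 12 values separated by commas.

14 2 9 → max 14
2 9 9 → max 9
9 9 20 → max 20
9 20 5 → max 20
20 5 0 → max 20
5 0 0 → max 5
0 0 2 → max 2
0 2 20 → max 20
2 20 7 → max 20
20 7 17 → max 20
7 17 5 → max 17
17 5 12 → max 17

14, 9, 20, 20, 20, 5, 2, 20, 20, 20, 17, 17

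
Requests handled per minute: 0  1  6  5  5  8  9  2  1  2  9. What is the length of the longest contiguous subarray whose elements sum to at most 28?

→ 0: sum 0, len 1
→ 1: sum 1, len 2
→ 6: sum 7, len 3
→ 5: sum 12, len 4
→ 5: sum 17, len 5
→ 8: sum 25, len 6
→ 9 (dropped 0, 1, 6): sum 27, len 4
→ 2 (dropped 5): sum 24, len 4
→ 1: sum 25, len 5
→ 2: sum 27, len 6
→ 9 (dropped 5, 8): sum 23, len 5
Longest length seen: 6.

6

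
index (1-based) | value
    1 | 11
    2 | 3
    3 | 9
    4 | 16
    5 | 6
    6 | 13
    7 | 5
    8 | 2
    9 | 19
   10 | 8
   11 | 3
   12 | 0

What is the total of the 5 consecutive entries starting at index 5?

Elements at indices 5..9: 6, 13, 5, 2, 19
sum(6, 13, 5, 2, 19) = 45

45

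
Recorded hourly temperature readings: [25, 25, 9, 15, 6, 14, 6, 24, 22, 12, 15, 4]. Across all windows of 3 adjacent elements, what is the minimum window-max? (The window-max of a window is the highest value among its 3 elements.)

14

Window maxs for each of the 10 positions:
25 25 9 → max 25
25 9 15 → max 25
9 15 6 → max 15
15 6 14 → max 15
6 14 6 → max 14
14 6 24 → max 24
6 24 22 → max 24
24 22 12 → max 24
22 12 15 → max 22
12 15 4 → max 15
Minimum of these is 14.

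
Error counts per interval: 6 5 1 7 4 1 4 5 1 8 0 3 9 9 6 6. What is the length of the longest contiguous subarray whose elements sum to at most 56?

add 6: [6] sum 6, len 1
add 5: [6, 5] sum 11, len 2
add 1: [6, 5, 1] sum 12, len 3
add 7: [6, 5, 1, 7] sum 19, len 4
add 4: [6, 5, 1, 7, 4] sum 23, len 5
add 1: [6, 5, 1, 7, 4, 1] sum 24, len 6
add 4: [6, 5, 1, 7, 4, 1, 4] sum 28, len 7
add 5: [6, 5, 1, 7, 4, 1, 4, 5] sum 33, len 8
add 1: [6, 5, 1, 7, 4, 1, 4, 5, 1] sum 34, len 9
add 8: [6, 5, 1, 7, 4, 1, 4, 5, 1, 8] sum 42, len 10
add 0: [6, 5, 1, 7, 4, 1, 4, 5, 1, 8, 0] sum 42, len 11
add 3: [6, 5, 1, 7, 4, 1, 4, 5, 1, 8, 0, 3] sum 45, len 12
add 9: [6, 5, 1, 7, 4, 1, 4, 5, 1, 8, 0, 3, 9] sum 54, len 13
add 9: [1, 7, 4, 1, 4, 5, 1, 8, 0, 3, 9, 9] sum 52, len 12
add 6: [4, 1, 4, 5, 1, 8, 0, 3, 9, 9, 6] sum 50, len 11
add 6: [4, 1, 4, 5, 1, 8, 0, 3, 9, 9, 6, 6] sum 56, len 12
Longest length seen: 13.

13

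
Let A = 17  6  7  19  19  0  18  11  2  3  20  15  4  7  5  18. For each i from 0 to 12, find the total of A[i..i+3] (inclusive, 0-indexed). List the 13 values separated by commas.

49, 51, 45, 56, 48, 31, 34, 36, 40, 42, 46, 31, 34

[17, 6, 7, 19] → sum 49
[6, 7, 19, 19] → sum 51
[7, 19, 19, 0] → sum 45
[19, 19, 0, 18] → sum 56
[19, 0, 18, 11] → sum 48
[0, 18, 11, 2] → sum 31
[18, 11, 2, 3] → sum 34
[11, 2, 3, 20] → sum 36
[2, 3, 20, 15] → sum 40
[3, 20, 15, 4] → sum 42
[20, 15, 4, 7] → sum 46
[15, 4, 7, 5] → sum 31
[4, 7, 5, 18] → sum 34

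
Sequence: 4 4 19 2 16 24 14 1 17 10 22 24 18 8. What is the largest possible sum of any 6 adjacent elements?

99

4 4 19 2 16 24 → sum 69
4 19 2 16 24 14 → sum 79
19 2 16 24 14 1 → sum 76
2 16 24 14 1 17 → sum 74
16 24 14 1 17 10 → sum 82
24 14 1 17 10 22 → sum 88
14 1 17 10 22 24 → sum 88
1 17 10 22 24 18 → sum 92
17 10 22 24 18 8 → sum 99
Largest of these is 99.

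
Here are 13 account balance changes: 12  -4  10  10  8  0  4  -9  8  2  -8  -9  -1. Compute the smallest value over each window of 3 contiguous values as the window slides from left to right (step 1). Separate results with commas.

-4, -4, 8, 0, 0, -9, -9, -9, -8, -9, -9

Sliding a size-3 window across the 13 values:
[12, -4, 10] → min -4
[-4, 10, 10] → min -4
[10, 10, 8] → min 8
[10, 8, 0] → min 0
[8, 0, 4] → min 0
[0, 4, -9] → min -9
[4, -9, 8] → min -9
[-9, 8, 2] → min -9
[8, 2, -8] → min -8
[2, -8, -9] → min -9
[-8, -9, -1] → min -9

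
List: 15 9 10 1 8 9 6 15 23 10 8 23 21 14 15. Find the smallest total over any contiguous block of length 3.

[15, 9, 10] → sum 34
[9, 10, 1] → sum 20
[10, 1, 8] → sum 19
[1, 8, 9] → sum 18
[8, 9, 6] → sum 23
[9, 6, 15] → sum 30
[6, 15, 23] → sum 44
[15, 23, 10] → sum 48
[23, 10, 8] → sum 41
[10, 8, 23] → sum 41
[8, 23, 21] → sum 52
[23, 21, 14] → sum 58
[21, 14, 15] → sum 50
Smallest of these is 18.

18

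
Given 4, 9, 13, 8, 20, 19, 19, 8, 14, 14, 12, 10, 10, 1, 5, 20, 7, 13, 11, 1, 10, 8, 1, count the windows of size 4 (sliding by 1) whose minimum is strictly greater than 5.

10

4 9 13 8 → min 4
9 13 8 20 → min 8  > 5 ✓
13 8 20 19 → min 8  > 5 ✓
8 20 19 19 → min 8  > 5 ✓
20 19 19 8 → min 8  > 5 ✓
19 19 8 14 → min 8  > 5 ✓
19 8 14 14 → min 8  > 5 ✓
8 14 14 12 → min 8  > 5 ✓
14 14 12 10 → min 10  > 5 ✓
14 12 10 10 → min 10  > 5 ✓
12 10 10 1 → min 1
10 10 1 5 → min 1
10 1 5 20 → min 1
1 5 20 7 → min 1
5 20 7 13 → min 5
20 7 13 11 → min 7  > 5 ✓
7 13 11 1 → min 1
13 11 1 10 → min 1
11 1 10 8 → min 1
1 10 8 1 → min 1
10 windows satisfy the condition.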